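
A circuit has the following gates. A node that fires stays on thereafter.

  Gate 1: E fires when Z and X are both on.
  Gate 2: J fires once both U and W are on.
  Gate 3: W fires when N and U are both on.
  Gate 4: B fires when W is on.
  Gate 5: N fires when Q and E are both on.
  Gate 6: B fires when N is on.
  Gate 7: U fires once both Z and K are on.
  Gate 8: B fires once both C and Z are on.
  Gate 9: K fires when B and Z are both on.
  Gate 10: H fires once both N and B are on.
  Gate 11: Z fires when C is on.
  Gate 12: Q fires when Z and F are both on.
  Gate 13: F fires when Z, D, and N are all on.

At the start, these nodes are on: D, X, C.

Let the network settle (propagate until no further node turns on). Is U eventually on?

Yes

Gate 11: C on → Z on.
C and Z are on, so B fires (Gate 8).
Gate 9: B and Z on → K on.
Gate 7: Z and K on → U on.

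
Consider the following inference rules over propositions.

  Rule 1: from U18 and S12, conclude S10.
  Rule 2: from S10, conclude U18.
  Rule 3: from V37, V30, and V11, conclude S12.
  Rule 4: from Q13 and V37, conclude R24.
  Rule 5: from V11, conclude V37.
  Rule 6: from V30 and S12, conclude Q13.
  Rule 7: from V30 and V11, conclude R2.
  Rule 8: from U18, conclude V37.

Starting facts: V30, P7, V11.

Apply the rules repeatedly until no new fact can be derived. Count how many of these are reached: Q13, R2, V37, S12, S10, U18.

4

V30 and V11 hold, so R2 follows (Rule 7).
From V11, Rule 5 gives V37.
V37, V30, and V11 hold, so S12 follows (Rule 3).
From V30 and S12, Rule 6 gives Q13.
Q13: reached.
R2: reached.
V37: reached.
S12: reached.
S10 would need U18 and S12 (Rule 1), but U18 is never established.
U18 would need S10 (Rule 2), but S10 is never established.
Reached: Q13, R2, V37, and S12 — 4 of the 6.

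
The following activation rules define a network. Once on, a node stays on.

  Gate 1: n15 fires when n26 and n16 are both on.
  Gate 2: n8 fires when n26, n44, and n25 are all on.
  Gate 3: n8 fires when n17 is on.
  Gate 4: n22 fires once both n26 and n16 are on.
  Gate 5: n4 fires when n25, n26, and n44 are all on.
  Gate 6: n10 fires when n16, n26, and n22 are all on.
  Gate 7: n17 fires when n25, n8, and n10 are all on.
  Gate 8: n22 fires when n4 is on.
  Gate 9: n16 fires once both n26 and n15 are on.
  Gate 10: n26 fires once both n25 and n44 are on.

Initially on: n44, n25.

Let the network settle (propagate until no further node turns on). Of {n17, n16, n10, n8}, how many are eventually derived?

Gate 10: n25 and n44 on → n26 on.
n26, n44, and n25 are on, so n8 fires (Gate 2).
n17 would need n25, n8, and n10 (Gate 7), but n10 never turns on.
n16 would need n26 and n15 (Gate 9), but n15 never turns on.
n10 would need n16, n26, and n22 (Gate 6), but n16 never turns on.
n8: reached.
Reached: n8 — 1 of the 4.

1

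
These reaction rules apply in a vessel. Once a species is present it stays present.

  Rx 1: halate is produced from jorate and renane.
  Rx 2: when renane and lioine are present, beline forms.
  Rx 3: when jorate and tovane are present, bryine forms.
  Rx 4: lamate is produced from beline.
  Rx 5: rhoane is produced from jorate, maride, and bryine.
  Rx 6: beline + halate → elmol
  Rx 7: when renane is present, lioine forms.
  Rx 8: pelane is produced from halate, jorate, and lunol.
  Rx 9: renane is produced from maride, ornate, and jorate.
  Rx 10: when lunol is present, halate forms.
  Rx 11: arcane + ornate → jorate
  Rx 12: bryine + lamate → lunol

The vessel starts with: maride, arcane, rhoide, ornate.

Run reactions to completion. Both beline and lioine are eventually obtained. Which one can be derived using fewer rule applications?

lioine: arcane and ornate present → jorate forms (Rx 11). maride, ornate, and jorate present → renane forms (Rx 9). renane present → lioine forms (Rx 7). [3 rule applications]
beline: arcane and ornate present → jorate forms (Rx 11). maride, ornate, and jorate present → renane forms (Rx 9). renane present → lioine forms (Rx 7). renane and lioine present → beline forms (Rx 2). [4 rule applications]
lioine needs fewer.

lioine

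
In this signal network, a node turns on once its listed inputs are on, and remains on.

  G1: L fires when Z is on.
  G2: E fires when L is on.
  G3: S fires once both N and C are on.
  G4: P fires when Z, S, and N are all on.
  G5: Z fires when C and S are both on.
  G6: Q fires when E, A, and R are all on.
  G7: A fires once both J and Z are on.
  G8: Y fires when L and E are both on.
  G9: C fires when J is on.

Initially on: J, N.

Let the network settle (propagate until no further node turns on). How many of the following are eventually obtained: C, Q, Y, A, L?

4

G9: J on → C on.
N and C are on, so S fires (G3).
G5: C and S on → Z on.
J and Z are on, so A fires (G7).
Z is on, so L fires (G1).
L is on, so E fires (G2).
G8: L and E on → Y on.
C: reached.
Q would need E, A, and R (G6), but R never turns on.
Y: reached.
A: reached.
L: reached.
Reached: C, Y, A, and L — 4 of the 5.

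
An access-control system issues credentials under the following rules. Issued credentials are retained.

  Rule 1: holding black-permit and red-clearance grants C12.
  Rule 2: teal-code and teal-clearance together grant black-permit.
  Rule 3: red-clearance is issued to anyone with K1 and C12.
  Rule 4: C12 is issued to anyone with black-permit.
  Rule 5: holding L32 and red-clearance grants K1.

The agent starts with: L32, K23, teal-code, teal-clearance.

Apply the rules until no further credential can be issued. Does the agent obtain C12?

Yes

Holding teal-code and teal-clearance grants black-permit (Rule 2).
Holding black-permit grants C12 (Rule 4).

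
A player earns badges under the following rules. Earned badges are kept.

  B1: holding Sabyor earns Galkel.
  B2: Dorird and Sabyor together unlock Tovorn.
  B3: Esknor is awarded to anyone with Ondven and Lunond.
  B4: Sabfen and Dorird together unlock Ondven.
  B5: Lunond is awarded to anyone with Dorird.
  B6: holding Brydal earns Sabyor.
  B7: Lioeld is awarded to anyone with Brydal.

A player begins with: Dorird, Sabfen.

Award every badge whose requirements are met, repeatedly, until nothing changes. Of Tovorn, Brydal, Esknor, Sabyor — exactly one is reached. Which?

With Dorird, Lunond is earned (B5).
With Sabfen and Dorird, Ondven is earned (B4).
With Ondven and Lunond, Esknor is earned (B3).
No rule produces Brydal, and it is not given. Sabyor would need Brydal (B6), but Brydal is never earned. Tovorn would need Dorird and Sabyor (B2), but Sabyor is never earned.

Esknor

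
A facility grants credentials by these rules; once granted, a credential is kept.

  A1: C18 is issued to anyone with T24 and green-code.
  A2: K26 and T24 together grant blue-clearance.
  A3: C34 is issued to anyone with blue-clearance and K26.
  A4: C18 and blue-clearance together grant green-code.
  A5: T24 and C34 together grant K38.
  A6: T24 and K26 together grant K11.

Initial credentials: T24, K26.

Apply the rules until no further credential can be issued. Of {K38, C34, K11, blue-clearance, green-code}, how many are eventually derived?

4

Holding K26 and T24 grants blue-clearance (A2).
Holding T24 and K26 grants K11 (A6).
Holding blue-clearance and K26 grants C34 (A3).
Holding T24 and C34 grants K38 (A5).
K38: reached.
C34: reached.
K11: reached.
blue-clearance: reached.
green-code would need C18 and blue-clearance (A4), but C18 is never granted.
Reached: K38, C34, K11, and blue-clearance — 4 of the 5.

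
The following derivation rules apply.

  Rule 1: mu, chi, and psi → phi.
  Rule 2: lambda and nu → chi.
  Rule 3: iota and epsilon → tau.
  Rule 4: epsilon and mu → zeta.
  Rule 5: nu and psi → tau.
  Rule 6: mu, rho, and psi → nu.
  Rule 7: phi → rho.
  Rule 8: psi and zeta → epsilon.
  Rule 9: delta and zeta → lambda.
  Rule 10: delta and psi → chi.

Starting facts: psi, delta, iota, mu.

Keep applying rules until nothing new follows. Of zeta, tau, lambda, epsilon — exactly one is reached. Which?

tau

delta and psi hold, so chi follows (Rule 10).
mu, chi, and psi hold, so phi follows (Rule 1).
phi holds, so rho follows (Rule 7).
From mu, rho, and psi, Rule 6 gives nu.
nu and psi hold, so tau follows (Rule 5).
zeta would need epsilon and mu (Rule 4), but epsilon is never established. epsilon would need psi and zeta (Rule 8), but zeta is never established. lambda would need delta and zeta (Rule 9), but zeta is never established.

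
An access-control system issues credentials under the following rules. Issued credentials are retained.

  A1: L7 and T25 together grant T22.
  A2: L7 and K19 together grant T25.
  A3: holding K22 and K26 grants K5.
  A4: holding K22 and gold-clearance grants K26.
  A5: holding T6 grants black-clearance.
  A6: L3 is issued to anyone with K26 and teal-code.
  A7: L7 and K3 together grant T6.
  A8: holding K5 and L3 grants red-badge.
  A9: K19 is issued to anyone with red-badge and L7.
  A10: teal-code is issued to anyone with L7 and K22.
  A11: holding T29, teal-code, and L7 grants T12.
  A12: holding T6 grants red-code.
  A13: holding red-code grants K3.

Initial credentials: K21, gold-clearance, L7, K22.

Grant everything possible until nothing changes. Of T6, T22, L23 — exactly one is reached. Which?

Holding L7 and K22 grants teal-code (A10).
Holding K22 and gold-clearance grants K26 (A4).
Holding K26 and teal-code grants L3 (A6).
Holding K22 and K26 grants K5 (A3).
Holding K5 and L3 grants red-badge (A8).
Holding red-badge and L7 grants K19 (A9).
Holding L7 and K19 grants T25 (A2).
Holding L7 and T25 grants T22 (A1).
No rule produces L23, and it is not given. T6 would need L7 and K3 (A7), but K3 is never granted.

T22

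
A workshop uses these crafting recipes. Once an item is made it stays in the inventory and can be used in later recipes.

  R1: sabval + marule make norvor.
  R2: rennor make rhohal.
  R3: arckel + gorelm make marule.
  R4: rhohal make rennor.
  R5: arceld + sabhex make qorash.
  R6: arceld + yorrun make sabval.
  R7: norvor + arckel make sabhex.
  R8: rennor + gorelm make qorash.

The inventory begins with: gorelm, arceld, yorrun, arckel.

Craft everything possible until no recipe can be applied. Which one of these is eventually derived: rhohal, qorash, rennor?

qorash

Using R6, arceld and yorrun make sabval.
arckel + gorelm → marule (R3).
Using R1, sabval and marule make norvor.
Using R7, norvor and arckel make sabhex.
Using R5, arceld and sabhex make qorash.
rennor would need rhohal (R4), but rhohal is never obtained. rhohal would need rennor (R2), but rennor is never obtained.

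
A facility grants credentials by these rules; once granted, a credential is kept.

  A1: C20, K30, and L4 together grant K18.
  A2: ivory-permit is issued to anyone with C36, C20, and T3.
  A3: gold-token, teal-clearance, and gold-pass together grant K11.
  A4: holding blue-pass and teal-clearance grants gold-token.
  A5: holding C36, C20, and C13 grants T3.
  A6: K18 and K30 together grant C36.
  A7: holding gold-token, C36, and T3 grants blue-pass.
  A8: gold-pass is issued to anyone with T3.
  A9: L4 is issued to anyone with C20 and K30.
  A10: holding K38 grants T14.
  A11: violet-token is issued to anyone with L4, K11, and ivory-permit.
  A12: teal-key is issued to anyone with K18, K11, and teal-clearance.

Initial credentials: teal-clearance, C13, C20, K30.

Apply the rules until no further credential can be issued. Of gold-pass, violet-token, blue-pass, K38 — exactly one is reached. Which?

Holding C20 and K30 grants L4 (A9).
Holding C20, K30, and L4 grants K18 (A1).
Holding K18 and K30 grants C36 (A6).
Holding C36, C20, and C13 grants T3 (A5).
Holding T3 grants gold-pass (A8).
No rule produces K38, and it is not given. violet-token would need L4, K11, and ivory-permit (A11), but K11 is never granted. blue-pass would need gold-token, C36, and T3 (A7), but gold-token is never granted.

gold-pass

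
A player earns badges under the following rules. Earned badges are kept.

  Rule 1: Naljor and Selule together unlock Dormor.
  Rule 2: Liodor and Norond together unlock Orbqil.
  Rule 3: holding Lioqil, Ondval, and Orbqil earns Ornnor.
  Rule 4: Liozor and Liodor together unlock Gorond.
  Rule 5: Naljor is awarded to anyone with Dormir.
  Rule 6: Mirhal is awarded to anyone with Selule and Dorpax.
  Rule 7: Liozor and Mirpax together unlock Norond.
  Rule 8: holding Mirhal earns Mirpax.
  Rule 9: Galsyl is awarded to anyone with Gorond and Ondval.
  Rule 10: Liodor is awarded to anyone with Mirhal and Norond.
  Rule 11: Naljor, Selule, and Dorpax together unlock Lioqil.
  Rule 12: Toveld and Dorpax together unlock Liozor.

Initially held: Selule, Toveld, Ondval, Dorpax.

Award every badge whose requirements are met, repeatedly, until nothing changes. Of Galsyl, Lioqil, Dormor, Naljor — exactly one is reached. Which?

With Selule and Dorpax, Mirhal is earned (Rule 6).
With Toveld and Dorpax, Liozor is earned (Rule 12).
With Mirhal, Mirpax is earned (Rule 8).
With Liozor and Mirpax, Norond is earned (Rule 7).
With Mirhal and Norond, Liodor is earned (Rule 10).
With Liozor and Liodor, Gorond is earned (Rule 4).
With Gorond and Ondval, Galsyl is earned (Rule 9).
Naljor would need Dormir (Rule 5), but Dormir is never earned. Lioqil would need Naljor, Selule, and Dorpax (Rule 11), but Naljor is never earned. Dormor would need Naljor and Selule (Rule 1), but Naljor is never earned.

Galsyl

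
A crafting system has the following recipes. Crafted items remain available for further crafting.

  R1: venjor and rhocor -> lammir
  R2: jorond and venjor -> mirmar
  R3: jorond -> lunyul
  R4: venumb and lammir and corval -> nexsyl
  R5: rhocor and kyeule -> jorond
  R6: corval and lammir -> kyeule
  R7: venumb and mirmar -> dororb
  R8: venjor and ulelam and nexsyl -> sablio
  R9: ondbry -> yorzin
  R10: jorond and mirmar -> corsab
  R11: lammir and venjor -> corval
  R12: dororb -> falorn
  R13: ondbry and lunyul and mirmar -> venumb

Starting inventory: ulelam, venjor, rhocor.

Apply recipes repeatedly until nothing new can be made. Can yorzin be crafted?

yorzin would need ondbry (R9), but ondbry is never obtained.

No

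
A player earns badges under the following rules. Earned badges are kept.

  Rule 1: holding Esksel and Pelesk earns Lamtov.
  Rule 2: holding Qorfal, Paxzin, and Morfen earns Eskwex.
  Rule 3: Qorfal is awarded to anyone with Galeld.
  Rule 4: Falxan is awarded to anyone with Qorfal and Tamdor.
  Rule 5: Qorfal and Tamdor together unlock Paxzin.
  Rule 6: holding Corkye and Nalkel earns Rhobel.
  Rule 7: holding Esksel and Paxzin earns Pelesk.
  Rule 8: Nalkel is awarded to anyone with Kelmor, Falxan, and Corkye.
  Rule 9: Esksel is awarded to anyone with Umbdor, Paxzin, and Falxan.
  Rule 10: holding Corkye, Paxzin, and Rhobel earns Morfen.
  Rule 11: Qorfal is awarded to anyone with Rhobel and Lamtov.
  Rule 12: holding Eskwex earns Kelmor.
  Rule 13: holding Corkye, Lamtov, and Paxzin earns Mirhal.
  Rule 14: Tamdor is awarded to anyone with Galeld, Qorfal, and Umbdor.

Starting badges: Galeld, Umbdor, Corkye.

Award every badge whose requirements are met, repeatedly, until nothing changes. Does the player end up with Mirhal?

With Galeld, Qorfal is earned (Rule 3).
With Galeld, Qorfal, and Umbdor, Tamdor is earned (Rule 14).
With Qorfal and Tamdor, Falxan is earned (Rule 4).
With Qorfal and Tamdor, Paxzin is earned (Rule 5).
With Umbdor, Paxzin, and Falxan, Esksel is earned (Rule 9).
With Esksel and Paxzin, Pelesk is earned (Rule 7).
With Esksel and Pelesk, Lamtov is earned (Rule 1).
With Corkye, Lamtov, and Paxzin, Mirhal is earned (Rule 13).

Yes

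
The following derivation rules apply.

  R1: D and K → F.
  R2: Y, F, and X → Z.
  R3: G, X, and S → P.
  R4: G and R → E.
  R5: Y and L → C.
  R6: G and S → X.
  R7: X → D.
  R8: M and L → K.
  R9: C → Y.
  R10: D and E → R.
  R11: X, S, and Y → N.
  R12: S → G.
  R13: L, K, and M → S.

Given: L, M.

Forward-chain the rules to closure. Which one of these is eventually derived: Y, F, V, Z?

From M and L, R8 gives K.
From L, K, and M, R13 gives S.
S holds, so G follows (R12).
From G and S, R6 gives X.
From X, R7 gives D.
D and K hold, so F follows (R1).
No rule produces V, and it is not given. Z would need Y, F, and X (R2), but Y is never established. Y would need C (R9), but C is never established.

F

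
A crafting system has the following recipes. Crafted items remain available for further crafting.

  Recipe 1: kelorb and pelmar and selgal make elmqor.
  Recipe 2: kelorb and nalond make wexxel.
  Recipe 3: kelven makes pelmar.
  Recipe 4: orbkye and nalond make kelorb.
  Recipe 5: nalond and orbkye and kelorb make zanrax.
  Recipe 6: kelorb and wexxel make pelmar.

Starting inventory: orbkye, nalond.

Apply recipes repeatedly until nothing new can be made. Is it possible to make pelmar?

Yes

orbkye and nalond → kelorb (Recipe 4).
kelorb and nalond → wexxel (Recipe 2).
kelorb and wexxel → pelmar (Recipe 6).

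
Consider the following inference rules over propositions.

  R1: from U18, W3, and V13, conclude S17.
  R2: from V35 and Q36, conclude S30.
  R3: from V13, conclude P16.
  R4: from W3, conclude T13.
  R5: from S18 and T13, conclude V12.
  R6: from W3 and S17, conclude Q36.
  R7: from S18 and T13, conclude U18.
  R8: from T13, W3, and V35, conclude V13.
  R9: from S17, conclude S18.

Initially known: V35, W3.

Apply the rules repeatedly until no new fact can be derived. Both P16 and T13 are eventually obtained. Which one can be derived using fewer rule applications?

T13: W3 holds, so T13 follows (R4). [1 rule application]
P16: From W3, R4 gives T13. T13, W3, and V35 hold, so V13 follows (R8). V13 holds, so P16 follows (R3). [3 rule applications]
T13 needs fewer.

T13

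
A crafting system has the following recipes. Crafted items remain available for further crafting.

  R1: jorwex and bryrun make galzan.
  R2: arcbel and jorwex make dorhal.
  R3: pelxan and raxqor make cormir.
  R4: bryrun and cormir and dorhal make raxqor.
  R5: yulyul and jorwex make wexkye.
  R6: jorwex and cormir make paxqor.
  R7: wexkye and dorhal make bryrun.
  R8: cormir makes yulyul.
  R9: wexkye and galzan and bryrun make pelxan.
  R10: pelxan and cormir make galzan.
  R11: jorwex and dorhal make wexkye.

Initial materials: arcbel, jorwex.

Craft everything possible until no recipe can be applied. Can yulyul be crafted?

No

yulyul would need cormir (R8), but cormir is never obtained.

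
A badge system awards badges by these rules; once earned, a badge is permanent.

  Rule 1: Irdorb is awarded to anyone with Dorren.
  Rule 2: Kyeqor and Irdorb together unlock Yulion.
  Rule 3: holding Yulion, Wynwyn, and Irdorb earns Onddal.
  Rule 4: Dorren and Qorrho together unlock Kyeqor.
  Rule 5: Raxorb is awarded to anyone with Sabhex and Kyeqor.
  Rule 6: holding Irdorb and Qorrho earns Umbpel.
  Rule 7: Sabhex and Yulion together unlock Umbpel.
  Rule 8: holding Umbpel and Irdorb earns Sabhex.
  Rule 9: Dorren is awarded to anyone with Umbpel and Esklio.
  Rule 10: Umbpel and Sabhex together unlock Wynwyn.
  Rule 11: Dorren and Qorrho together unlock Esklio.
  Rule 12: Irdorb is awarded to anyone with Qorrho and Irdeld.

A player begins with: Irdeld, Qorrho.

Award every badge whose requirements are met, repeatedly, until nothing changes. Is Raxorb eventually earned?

No

Raxorb would need Sabhex and Kyeqor (Rule 5), but Kyeqor is never earned.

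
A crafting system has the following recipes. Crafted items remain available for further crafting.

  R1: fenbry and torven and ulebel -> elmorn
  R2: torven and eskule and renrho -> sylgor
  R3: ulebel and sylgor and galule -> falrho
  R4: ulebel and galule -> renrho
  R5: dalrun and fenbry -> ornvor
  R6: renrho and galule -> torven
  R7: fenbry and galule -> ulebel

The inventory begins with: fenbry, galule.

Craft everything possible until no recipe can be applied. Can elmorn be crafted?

Using R7, fenbry and galule make ulebel.
Using R4, ulebel and galule make renrho.
Using R6, renrho and galule make torven.
Using R1, fenbry, torven, and ulebel make elmorn.

Yes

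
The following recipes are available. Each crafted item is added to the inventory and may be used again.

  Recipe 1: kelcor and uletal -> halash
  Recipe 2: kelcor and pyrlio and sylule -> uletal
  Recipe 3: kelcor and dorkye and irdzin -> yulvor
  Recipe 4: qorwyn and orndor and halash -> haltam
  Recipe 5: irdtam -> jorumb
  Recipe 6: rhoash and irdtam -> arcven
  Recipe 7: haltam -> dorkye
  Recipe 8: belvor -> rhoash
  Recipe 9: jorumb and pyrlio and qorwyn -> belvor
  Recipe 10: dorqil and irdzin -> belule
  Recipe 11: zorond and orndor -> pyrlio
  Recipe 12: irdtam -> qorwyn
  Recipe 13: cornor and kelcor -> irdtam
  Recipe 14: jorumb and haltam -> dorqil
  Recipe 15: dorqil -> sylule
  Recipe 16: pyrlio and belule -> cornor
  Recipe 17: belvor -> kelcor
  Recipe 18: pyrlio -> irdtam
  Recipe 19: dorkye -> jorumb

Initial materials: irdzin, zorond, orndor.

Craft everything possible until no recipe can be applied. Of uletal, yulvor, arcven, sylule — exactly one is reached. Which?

Using Recipe 11, zorond and orndor make pyrlio.
pyrlio -> irdtam (Recipe 18).
Using Recipe 5, irdtam makes jorumb.
irdtam -> qorwyn (Recipe 12).
Using Recipe 9, jorumb, pyrlio, and qorwyn make belvor.
belvor -> rhoash (Recipe 8).
rhoash and irdtam -> arcven (Recipe 6).
sylule would need dorqil (Recipe 15), but dorqil is never obtained. uletal would need kelcor, pyrlio, and sylule (Recipe 2), but sylule is never obtained. yulvor would need kelcor, dorkye, and irdzin (Recipe 3), but dorkye is never obtained.

arcven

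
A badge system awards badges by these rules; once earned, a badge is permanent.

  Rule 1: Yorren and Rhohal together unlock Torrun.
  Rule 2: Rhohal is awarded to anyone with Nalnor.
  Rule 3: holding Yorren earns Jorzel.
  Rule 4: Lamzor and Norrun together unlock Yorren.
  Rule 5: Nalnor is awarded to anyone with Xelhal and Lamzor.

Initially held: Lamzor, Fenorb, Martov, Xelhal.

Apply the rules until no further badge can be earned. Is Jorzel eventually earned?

Jorzel would need Yorren (Rule 3), but Yorren is never earned.

No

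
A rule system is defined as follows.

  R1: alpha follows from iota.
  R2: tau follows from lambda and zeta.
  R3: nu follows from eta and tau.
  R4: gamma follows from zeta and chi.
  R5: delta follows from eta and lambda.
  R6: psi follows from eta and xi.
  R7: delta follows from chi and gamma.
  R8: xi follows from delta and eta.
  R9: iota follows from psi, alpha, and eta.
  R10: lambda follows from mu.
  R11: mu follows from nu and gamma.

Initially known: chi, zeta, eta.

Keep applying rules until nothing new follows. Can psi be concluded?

Yes

From zeta and chi, R4 gives gamma.
From chi and gamma, R7 gives delta.
From delta and eta, R8 gives xi.
eta and xi hold, so psi follows (R6).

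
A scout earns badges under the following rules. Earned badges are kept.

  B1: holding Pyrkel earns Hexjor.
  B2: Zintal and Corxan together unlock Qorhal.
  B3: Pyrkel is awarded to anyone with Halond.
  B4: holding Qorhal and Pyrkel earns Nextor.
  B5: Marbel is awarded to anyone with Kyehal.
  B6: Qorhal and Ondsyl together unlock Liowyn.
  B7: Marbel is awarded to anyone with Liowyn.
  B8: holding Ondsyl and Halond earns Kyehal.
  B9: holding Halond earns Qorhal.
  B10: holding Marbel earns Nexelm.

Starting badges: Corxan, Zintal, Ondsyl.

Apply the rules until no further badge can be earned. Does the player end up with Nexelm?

Yes

With Zintal and Corxan, Qorhal is earned (B2).
With Qorhal and Ondsyl, Liowyn is earned (B6).
With Liowyn, Marbel is earned (B7).
With Marbel, Nexelm is earned (B10).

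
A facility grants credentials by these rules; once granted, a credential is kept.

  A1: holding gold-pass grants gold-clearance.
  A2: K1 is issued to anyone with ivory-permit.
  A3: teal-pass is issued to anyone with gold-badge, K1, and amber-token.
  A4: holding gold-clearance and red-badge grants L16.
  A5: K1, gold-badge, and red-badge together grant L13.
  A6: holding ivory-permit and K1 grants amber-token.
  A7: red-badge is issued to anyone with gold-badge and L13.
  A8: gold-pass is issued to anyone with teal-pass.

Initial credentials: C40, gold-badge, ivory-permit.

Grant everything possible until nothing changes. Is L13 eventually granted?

L13 would need K1, gold-badge, and red-badge (A5), but red-badge is never granted.

No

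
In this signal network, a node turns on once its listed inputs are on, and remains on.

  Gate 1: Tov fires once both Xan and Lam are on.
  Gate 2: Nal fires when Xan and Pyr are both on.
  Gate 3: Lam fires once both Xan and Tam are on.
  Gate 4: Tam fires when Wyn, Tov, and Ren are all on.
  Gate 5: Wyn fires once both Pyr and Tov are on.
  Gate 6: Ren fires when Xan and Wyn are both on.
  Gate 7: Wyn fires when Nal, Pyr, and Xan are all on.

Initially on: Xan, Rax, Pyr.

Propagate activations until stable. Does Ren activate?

Gate 2: Xan and Pyr on → Nal on.
Nal, Pyr, and Xan are on, so Wyn fires (Gate 7).
Xan and Wyn are on, so Ren fires (Gate 6).

Yes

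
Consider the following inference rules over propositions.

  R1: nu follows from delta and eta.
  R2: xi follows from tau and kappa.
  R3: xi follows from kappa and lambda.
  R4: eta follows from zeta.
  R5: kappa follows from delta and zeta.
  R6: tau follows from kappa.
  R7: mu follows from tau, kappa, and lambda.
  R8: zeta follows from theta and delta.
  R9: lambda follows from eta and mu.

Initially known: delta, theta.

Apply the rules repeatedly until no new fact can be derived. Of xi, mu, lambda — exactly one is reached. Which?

theta and delta hold, so zeta follows (R8).
From delta and zeta, R5 gives kappa.
From kappa, R6 gives tau.
From tau and kappa, R2 gives xi.
lambda would need eta and mu (R9), but mu is never established. mu would need tau, kappa, and lambda (R7), but lambda is never established.

xi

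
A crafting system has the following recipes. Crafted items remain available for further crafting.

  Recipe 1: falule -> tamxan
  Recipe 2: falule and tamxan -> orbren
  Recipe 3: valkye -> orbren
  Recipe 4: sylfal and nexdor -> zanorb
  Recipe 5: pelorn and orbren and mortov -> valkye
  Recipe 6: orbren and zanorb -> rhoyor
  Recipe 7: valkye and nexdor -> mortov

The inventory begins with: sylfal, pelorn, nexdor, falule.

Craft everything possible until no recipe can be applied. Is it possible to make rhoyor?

Using Recipe 4, sylfal and nexdor make zanorb.
Using Recipe 1, falule makes tamxan.
falule and tamxan -> orbren (Recipe 2).
Using Recipe 6, orbren and zanorb make rhoyor.

Yes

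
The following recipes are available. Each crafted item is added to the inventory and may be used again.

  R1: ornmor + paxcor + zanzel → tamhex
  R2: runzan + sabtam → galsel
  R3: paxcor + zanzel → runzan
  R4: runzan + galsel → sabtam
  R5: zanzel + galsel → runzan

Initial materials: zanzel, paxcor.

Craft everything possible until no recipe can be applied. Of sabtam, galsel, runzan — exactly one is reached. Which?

runzan

Using R3, paxcor and zanzel make runzan.
galsel would need runzan and sabtam (R2), but sabtam is never obtained. sabtam would need runzan and galsel (R4), but galsel is never obtained.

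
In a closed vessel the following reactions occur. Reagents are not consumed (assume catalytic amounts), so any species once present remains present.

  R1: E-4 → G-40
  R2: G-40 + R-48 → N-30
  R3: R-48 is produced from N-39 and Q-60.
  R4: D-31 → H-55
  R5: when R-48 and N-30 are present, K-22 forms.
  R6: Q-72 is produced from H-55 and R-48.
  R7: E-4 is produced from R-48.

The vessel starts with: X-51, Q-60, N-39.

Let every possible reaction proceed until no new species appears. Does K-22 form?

N-39 and Q-60 present → R-48 forms (R3).
R-48 present → E-4 forms (R7).
E-4 present → G-40 forms (R1).
G-40 and R-48 present → N-30 forms (R2).
R-48 and N-30 present → K-22 forms (R5).

Yes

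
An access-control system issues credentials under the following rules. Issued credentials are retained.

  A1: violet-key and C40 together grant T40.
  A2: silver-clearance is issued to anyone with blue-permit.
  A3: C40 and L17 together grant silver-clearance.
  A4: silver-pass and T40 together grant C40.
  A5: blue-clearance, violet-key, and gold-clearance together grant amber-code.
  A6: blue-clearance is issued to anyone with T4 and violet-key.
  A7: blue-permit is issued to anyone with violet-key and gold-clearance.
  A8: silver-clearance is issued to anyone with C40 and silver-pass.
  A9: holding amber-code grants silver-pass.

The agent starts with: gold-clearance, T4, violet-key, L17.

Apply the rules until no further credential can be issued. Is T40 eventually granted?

No

T40 would need violet-key and C40 (A1), but C40 is never granted.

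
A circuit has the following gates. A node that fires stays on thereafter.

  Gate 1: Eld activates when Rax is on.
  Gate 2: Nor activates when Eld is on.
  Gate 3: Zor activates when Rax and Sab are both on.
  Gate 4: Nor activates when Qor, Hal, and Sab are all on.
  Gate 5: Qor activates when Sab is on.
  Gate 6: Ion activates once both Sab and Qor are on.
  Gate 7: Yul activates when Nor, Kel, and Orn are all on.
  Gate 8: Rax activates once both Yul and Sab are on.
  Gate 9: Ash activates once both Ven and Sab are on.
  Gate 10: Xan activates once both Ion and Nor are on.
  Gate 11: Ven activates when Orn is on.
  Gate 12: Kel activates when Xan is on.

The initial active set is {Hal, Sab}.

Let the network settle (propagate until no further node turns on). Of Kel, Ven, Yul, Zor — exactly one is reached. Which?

Gate 5: Sab on → Qor on.
Gate 4: Qor, Hal, and Sab on → Nor on.
Gate 6: Sab and Qor on → Ion on.
Gate 10: Ion and Nor on → Xan on.
Xan is on, so Kel activates (Gate 12).
Yul would need Nor, Kel, and Orn (Gate 7), but Orn never turns on. Zor would need Rax and Sab (Gate 3), but Rax never turns on. Ven would need Orn (Gate 11), but Orn never turns on.

Kel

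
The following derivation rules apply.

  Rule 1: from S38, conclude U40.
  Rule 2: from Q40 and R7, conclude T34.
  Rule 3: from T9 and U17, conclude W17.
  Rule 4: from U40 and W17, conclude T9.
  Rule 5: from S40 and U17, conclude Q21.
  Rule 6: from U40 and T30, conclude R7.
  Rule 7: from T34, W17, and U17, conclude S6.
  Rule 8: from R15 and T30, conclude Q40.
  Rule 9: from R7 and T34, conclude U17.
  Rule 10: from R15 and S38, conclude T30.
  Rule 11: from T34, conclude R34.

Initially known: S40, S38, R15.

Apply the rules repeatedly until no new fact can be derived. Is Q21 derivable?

Yes

R15 and S38 hold, so T30 follows (Rule 10).
S38 holds, so U40 follows (Rule 1).
From U40 and T30, Rule 6 gives R7.
R15 and T30 hold, so Q40 follows (Rule 8).
Q40 and R7 hold, so T34 follows (Rule 2).
From R7 and T34, Rule 9 gives U17.
S40 and U17 hold, so Q21 follows (Rule 5).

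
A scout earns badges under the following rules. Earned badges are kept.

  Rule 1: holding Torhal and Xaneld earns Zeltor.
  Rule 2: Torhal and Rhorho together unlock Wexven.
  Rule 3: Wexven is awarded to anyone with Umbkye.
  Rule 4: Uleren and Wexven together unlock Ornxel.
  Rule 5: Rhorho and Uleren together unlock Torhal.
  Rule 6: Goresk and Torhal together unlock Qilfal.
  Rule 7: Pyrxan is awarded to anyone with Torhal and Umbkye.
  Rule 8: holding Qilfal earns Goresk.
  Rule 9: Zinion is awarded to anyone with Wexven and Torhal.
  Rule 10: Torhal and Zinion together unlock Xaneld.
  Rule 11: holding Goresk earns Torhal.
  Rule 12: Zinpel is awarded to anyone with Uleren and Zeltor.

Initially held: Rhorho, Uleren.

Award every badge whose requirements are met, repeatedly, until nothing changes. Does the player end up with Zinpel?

Yes

With Rhorho and Uleren, Torhal is earned (Rule 5).
With Torhal and Rhorho, Wexven is earned (Rule 2).
With Wexven and Torhal, Zinion is earned (Rule 9).
With Torhal and Zinion, Xaneld is earned (Rule 10).
With Torhal and Xaneld, Zeltor is earned (Rule 1).
With Uleren and Zeltor, Zinpel is earned (Rule 12).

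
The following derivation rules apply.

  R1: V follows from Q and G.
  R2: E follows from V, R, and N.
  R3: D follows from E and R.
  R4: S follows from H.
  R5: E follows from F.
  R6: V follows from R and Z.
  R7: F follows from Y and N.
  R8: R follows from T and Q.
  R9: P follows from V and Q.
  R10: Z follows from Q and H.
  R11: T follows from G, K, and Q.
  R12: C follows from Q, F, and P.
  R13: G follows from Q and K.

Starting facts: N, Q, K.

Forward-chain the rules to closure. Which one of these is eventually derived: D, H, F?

Q and K hold, so G follows (R13).
G, K, and Q hold, so T follows (R11).
Q and G hold, so V follows (R1).
T and Q hold, so R follows (R8).
From V, R, and N, R2 gives E.
E and R hold, so D follows (R3).
F would need Y and N (R7), but Y is never established. No rule produces H, and it is not given.

D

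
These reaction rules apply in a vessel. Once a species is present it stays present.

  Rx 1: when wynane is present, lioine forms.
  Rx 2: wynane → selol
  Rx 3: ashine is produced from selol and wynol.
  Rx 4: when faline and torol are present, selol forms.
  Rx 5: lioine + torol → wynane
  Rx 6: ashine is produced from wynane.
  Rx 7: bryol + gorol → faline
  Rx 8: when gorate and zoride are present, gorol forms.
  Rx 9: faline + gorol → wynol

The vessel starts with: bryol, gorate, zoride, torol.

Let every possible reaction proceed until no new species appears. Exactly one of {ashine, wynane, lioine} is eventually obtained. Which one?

ashine

gorate and zoride present → gorol forms (Rx 8).
bryol and gorol present → faline forms (Rx 7).
faline and gorol present → wynol forms (Rx 9).
faline and torol present → selol forms (Rx 4).
selol and wynol present → ashine forms (Rx 3).
lioine would need wynane (Rx 1), but wynane never forms. wynane would need lioine and torol (Rx 5), but lioine never forms.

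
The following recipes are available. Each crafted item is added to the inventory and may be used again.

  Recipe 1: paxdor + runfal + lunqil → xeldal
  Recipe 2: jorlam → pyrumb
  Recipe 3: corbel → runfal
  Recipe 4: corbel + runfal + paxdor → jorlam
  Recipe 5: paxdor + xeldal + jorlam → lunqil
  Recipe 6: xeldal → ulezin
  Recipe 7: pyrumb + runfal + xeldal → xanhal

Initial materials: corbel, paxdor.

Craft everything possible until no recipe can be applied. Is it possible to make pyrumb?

corbel → runfal (Recipe 3).
corbel + runfal + paxdor → jorlam (Recipe 4).
jorlam → pyrumb (Recipe 2).

Yes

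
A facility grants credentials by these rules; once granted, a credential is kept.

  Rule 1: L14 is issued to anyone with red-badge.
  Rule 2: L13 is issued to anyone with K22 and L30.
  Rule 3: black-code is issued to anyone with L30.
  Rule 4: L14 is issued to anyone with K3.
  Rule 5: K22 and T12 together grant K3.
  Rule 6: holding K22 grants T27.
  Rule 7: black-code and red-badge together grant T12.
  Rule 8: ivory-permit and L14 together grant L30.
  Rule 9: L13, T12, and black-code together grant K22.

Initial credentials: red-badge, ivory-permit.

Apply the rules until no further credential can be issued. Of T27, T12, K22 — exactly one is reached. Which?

T12

Holding red-badge grants L14 (Rule 1).
Holding ivory-permit and L14 grants L30 (Rule 8).
Holding L30 grants black-code (Rule 3).
Holding black-code and red-badge grants T12 (Rule 7).
T27 would need K22 (Rule 6), but K22 is never granted. K22 would need L13, T12, and black-code (Rule 9), but L13 is never granted.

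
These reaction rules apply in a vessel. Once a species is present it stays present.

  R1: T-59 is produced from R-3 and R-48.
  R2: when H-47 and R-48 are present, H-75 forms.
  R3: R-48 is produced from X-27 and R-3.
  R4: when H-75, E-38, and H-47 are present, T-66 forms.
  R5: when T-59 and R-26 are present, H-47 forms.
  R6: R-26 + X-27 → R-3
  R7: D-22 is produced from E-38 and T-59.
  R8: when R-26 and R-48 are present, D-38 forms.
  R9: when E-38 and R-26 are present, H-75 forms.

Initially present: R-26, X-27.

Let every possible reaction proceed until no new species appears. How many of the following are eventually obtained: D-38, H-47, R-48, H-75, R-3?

R-26 and X-27 present → R-3 forms (R6).
X-27 and R-3 present → R-48 forms (R3).
R-26 and R-48 present → D-38 forms (R8).
R-3 and R-48 present → T-59 forms (R1).
T-59 and R-26 present → H-47 forms (R5).
H-47 and R-48 present → H-75 forms (R2).
D-38: reached.
H-47: reached.
R-48: reached.
H-75: reached.
R-3: reached.
All 5 are reached.

5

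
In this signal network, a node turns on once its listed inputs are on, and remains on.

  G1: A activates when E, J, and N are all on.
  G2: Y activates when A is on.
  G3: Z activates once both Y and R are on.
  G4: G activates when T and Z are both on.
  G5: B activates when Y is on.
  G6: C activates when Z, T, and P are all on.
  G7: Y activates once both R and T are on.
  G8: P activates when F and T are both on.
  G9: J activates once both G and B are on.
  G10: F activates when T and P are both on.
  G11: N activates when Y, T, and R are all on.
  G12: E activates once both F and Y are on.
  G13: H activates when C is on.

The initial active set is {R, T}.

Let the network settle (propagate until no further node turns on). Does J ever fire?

Yes

G7: R and T on → Y on.
G5: Y on → B on.
G3: Y and R on → Z on.
G4: T and Z on → G on.
G and B are on, so J activates (G9).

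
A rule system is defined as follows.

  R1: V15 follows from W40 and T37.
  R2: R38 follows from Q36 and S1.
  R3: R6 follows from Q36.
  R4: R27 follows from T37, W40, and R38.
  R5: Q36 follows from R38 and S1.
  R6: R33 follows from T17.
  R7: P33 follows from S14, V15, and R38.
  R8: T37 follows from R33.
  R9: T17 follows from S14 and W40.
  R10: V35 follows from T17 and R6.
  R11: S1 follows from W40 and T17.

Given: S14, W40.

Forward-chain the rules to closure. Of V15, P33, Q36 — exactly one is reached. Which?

From S14 and W40, R9 gives T17.
T17 holds, so R33 follows (R6).
From R33, R8 gives T37.
From W40 and T37, R1 gives V15.
P33 would need S14, V15, and R38 (R7), but R38 is never established. Q36 would need R38 and S1 (R5), but R38 is never established.

V15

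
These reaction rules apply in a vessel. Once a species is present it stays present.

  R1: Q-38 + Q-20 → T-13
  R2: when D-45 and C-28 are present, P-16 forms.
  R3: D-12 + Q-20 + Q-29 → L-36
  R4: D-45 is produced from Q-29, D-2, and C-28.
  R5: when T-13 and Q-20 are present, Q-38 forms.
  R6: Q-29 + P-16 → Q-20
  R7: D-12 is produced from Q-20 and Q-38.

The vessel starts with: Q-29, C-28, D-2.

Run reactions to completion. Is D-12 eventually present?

No

D-12 would need Q-20 and Q-38 (R7), but Q-38 never forms.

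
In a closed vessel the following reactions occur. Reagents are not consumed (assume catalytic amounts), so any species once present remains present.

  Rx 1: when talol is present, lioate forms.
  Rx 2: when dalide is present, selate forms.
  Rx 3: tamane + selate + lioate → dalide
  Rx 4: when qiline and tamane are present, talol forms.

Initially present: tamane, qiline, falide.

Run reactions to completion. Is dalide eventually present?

dalide would need tamane, selate, and lioate (Rx 3), but selate never forms.

No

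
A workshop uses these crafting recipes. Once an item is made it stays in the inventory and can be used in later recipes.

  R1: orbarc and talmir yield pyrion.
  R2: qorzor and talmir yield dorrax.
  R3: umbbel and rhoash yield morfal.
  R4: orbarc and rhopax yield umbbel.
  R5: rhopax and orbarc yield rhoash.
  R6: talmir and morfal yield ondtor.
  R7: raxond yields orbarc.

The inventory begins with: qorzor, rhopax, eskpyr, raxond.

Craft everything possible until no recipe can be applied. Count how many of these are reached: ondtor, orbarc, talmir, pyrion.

1

raxond → orbarc (R7).
ondtor would need talmir and morfal (R6), but talmir is never obtained.
orbarc: reached.
No rule produces talmir, and it is not given.
pyrion would need orbarc and talmir (R1), but talmir is never obtained.
Reached: orbarc — 1 of the 4.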